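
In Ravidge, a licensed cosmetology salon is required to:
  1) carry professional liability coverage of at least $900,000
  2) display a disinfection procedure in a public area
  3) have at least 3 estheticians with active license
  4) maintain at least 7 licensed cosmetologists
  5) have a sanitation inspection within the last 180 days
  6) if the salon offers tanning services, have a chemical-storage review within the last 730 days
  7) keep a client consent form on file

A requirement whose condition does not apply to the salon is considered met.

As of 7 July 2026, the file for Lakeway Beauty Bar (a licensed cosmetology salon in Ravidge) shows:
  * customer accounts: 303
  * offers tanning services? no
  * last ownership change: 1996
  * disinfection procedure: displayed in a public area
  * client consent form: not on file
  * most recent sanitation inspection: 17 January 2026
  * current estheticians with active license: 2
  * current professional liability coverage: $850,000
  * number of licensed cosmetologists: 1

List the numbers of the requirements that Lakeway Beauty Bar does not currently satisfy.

1. professional liability coverage $850,000 < $900,000 → not met
2. disinfection procedure present → met
3. estheticians with active license 2 < 3 → not met
4. licensed cosmetologists 1 < 7 → not met
5. sanitation inspection 171 days ago vs limit 180 → met
6. condition 'offers tanning services' does not hold → requirement n/a → met
7. client consent form absent → not met
Not met: 1, 3, 4, 7

1, 3, 4, 7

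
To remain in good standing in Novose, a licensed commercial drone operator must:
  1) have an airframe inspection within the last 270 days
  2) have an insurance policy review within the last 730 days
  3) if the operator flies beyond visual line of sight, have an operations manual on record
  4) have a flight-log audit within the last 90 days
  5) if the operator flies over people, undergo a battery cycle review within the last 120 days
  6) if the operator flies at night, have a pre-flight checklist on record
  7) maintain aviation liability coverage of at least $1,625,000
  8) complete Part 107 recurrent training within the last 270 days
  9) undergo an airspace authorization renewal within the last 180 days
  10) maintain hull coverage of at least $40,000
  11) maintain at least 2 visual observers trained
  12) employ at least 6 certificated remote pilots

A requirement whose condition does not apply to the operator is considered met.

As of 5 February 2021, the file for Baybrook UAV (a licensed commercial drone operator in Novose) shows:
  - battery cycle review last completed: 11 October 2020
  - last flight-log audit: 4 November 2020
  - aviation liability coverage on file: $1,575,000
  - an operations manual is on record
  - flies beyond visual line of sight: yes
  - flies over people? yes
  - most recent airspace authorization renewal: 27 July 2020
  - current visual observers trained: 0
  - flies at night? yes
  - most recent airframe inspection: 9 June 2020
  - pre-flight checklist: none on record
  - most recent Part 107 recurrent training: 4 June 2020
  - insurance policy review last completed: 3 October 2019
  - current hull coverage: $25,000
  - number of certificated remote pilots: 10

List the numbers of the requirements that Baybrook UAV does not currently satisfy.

1. airframe inspection 241 days ago vs limit 270 → met
2. insurance policy review 491 days ago vs limit 730 → met
3. condition 'flies beyond visual line of sight' holds; operations manual present → met
4. flight-log audit 93 days ago vs limit 90 → not met
5. condition 'flies over people' holds; battery cycle review 117 days ago vs limit 120 → met
6. condition 'flies at night' holds; pre-flight checklist absent → not met
7. aviation liability coverage $1,575,000 < $1,625,000 → not met
8. Part 107 recurrent training 246 days ago vs limit 270 → met
9. airspace authorization renewal 193 days ago vs limit 180 → not met
10. hull coverage $25,000 < $40,000 → not met
11. visual observers trained 0 < 2 → not met
12. certificated remote pilots 10 ≥ 6 → met
Not met: 4, 6, 7, 9, 10, 11

4, 6, 7, 9, 10, 11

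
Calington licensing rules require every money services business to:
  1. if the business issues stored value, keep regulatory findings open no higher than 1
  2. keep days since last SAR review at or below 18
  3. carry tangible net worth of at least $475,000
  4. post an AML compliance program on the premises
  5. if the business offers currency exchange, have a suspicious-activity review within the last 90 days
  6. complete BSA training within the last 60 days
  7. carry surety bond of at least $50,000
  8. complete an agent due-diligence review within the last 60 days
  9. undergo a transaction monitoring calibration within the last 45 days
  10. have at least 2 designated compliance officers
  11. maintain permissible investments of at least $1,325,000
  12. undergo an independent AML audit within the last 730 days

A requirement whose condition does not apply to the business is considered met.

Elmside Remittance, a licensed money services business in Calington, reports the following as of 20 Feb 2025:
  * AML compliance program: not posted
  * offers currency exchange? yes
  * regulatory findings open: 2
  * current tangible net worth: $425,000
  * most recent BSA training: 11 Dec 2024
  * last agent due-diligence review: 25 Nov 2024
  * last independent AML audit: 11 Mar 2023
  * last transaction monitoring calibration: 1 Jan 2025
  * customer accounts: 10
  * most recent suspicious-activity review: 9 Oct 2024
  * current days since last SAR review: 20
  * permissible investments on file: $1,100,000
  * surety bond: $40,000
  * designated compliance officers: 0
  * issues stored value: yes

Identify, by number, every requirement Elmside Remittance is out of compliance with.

1, 2, 3, 4, 5, 6, 7, 8, 9, 10, 11

1. condition 'issues stored value' holds; regulatory findings open 2 > 1 → not met
2. days since last SAR review 20 > 18 → not met
3. tangible net worth $425,000 < $475,000 → not met
4. AML compliance program absent → not met
5. condition 'offers currency exchange' holds; suspicious-activity review 134 days ago vs limit 90 → not met
6. BSA training 71 days ago vs limit 60 → not met
7. surety bond $40,000 < $50,000 → not met
8. agent due-diligence review 87 days ago vs limit 60 → not met
9. transaction monitoring calibration 50 days ago vs limit 45 → not met
10. designated compliance officers 0 < 2 → not met
11. permissible investments $1,100,000 < $1,325,000 → not met
12. independent AML audit 712 days ago vs limit 730 → met
Not met: 1, 2, 3, 4, 5, 6, 7, 8, 9, 10, 11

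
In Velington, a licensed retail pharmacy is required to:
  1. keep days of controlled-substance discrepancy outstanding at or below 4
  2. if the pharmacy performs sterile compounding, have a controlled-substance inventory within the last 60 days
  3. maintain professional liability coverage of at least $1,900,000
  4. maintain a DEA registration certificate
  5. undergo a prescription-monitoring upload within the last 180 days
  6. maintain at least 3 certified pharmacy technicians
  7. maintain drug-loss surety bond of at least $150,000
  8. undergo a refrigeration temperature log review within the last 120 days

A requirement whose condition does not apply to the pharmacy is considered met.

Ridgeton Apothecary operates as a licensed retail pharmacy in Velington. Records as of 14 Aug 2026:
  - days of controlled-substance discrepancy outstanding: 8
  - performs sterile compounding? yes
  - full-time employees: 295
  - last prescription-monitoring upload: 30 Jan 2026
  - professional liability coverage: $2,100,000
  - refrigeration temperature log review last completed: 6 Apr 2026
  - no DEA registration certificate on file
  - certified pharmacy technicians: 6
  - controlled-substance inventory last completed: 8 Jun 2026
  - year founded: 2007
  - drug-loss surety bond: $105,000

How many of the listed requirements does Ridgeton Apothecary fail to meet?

6

1. days of controlled-substance discrepancy outstanding 8 > 4 → not met
2. condition 'performs sterile compounding' holds; controlled-substance inventory 67 days ago vs limit 60 → not met
3. professional liability coverage $2,100,000 ≥ $1,900,000 → met
4. DEA registration certificate absent → not met
5. prescription-monitoring upload 196 days ago vs limit 180 → not met
6. certified pharmacy technicians 6 ≥ 3 → met
7. drug-loss surety bond $105,000 < $150,000 → not met
8. refrigeration temperature log review 130 days ago vs limit 120 → not met
Not met: 6 of 8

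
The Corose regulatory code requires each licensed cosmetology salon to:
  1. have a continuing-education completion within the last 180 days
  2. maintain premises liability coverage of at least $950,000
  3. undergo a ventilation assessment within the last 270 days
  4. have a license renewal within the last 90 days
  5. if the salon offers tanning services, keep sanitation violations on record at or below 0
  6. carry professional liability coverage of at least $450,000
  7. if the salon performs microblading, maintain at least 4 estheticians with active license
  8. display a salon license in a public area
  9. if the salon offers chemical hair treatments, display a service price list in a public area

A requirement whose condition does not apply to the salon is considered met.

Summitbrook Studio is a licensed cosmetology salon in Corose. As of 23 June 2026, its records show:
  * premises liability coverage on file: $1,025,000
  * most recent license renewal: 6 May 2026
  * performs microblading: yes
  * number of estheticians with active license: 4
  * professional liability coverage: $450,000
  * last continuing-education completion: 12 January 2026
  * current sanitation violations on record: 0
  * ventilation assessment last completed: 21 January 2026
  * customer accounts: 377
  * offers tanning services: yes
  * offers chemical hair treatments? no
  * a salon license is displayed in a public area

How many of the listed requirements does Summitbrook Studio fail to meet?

0

1. continuing-education completion 162 days ago vs limit 180 → met
2. premises liability coverage $1,025,000 ≥ $950,000 → met
3. ventilation assessment 153 days ago vs limit 270 → met
4. license renewal 48 days ago vs limit 90 → met
5. condition 'offers tanning services' holds; sanitation violations on record 0 ≤ 0 → met
6. professional liability coverage $450,000 ≥ $450,000 → met
7. condition 'performs microblading' holds; estheticians with active license 4 ≥ 4 → met
8. salon license present → met
9. condition 'offers chemical hair treatments' does not hold → requirement n/a → met
Not met: 0 of 9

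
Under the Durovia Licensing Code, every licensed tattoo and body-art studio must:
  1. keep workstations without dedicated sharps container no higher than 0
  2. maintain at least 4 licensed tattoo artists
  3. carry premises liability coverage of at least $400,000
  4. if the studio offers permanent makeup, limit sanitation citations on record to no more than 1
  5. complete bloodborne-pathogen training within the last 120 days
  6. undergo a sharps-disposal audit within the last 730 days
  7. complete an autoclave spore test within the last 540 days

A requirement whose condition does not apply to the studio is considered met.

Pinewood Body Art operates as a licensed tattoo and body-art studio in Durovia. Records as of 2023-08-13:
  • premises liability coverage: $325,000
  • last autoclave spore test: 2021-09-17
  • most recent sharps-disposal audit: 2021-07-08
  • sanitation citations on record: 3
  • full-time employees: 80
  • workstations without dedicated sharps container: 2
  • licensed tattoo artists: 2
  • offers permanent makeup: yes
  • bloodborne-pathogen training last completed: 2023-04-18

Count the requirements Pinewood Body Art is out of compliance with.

6

1. workstations without dedicated sharps container 2 > 0 → not met
2. licensed tattoo artists 2 < 4 → not met
3. premises liability coverage $325,000 < $400,000 → not met
4. condition 'offers permanent makeup' holds; sanitation citations on record 3 > 1 → not met
5. bloodborne-pathogen training 117 days ago vs limit 120 → met
6. sharps-disposal audit 766 days ago vs limit 730 → not met
7. autoclave spore test 695 days ago vs limit 540 → not met
Not met: 6 of 7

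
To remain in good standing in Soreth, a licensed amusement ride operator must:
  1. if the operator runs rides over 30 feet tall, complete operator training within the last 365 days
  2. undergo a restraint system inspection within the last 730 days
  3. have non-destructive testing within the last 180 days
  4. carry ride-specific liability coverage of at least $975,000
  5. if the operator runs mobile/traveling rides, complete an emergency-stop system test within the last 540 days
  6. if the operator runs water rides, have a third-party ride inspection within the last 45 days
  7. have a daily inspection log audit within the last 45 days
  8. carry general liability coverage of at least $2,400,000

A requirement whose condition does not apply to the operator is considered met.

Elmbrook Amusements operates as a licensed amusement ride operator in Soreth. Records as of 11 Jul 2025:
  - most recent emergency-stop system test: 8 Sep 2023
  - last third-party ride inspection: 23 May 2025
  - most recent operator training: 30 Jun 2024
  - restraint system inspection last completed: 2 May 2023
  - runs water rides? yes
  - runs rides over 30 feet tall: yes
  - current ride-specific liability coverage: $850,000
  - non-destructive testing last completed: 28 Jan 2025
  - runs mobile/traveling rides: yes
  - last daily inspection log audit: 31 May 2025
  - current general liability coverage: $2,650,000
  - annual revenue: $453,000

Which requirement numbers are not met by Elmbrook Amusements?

1. condition 'runs rides over 30 feet tall' holds; operator training 376 days ago vs limit 365 → not met
2. restraint system inspection 801 days ago vs limit 730 → not met
3. non-destructive testing 164 days ago vs limit 180 → met
4. ride-specific liability coverage $850,000 < $975,000 → not met
5. condition 'runs mobile/traveling rides' holds; emergency-stop system test 672 days ago vs limit 540 → not met
6. condition 'runs water rides' holds; third-party ride inspection 49 days ago vs limit 45 → not met
7. daily inspection log audit 41 days ago vs limit 45 → met
8. general liability coverage $2,650,000 ≥ $2,400,000 → met
Not met: 1, 2, 4, 5, 6

1, 2, 4, 5, 6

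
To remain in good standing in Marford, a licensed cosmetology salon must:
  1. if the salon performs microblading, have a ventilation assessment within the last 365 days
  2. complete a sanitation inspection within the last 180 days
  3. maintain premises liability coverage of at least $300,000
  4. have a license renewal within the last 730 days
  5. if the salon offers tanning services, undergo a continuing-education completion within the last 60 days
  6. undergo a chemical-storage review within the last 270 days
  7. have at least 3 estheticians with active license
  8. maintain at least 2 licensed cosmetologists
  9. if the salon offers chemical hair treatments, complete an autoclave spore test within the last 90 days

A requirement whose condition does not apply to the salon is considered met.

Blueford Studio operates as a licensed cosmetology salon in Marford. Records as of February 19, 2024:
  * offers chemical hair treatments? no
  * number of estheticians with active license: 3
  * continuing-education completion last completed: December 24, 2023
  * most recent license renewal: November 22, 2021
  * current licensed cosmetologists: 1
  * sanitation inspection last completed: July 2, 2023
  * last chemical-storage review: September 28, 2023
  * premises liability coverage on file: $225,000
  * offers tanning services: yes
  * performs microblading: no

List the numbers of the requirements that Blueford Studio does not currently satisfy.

2, 3, 4, 8

1. condition 'performs microblading' does not hold → requirement n/a → met
2. sanitation inspection 232 days ago vs limit 180 → not met
3. premises liability coverage $225,000 < $300,000 → not met
4. license renewal 819 days ago vs limit 730 → not met
5. condition 'offers tanning services' holds; continuing-education completion 57 days ago vs limit 60 → met
6. chemical-storage review 144 days ago vs limit 270 → met
7. estheticians with active license 3 ≥ 3 → met
8. licensed cosmetologists 1 < 2 → not met
9. condition 'offers chemical hair treatments' does not hold → requirement n/a → met
Not met: 2, 3, 4, 8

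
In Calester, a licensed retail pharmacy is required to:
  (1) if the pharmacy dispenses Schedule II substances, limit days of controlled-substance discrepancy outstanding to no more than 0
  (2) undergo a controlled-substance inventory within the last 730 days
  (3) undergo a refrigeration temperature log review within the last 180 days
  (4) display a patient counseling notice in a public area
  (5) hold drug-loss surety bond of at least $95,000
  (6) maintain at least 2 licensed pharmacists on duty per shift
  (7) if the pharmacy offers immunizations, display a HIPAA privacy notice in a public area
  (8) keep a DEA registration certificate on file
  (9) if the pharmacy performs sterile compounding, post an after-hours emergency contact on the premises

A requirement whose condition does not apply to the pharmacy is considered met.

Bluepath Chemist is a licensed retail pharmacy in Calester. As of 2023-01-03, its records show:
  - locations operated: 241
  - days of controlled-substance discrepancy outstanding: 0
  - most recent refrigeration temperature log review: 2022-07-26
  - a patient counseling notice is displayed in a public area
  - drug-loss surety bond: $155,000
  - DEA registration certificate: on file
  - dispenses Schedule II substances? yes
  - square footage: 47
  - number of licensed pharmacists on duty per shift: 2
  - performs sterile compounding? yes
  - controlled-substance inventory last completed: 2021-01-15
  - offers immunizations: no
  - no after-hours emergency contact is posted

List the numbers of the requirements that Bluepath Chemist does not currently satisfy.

9

1. condition 'dispenses Schedule II substances' holds; days of controlled-substance discrepancy outstanding 0 ≤ 0 → met
2. controlled-substance inventory 718 days ago vs limit 730 → met
3. refrigeration temperature log review 161 days ago vs limit 180 → met
4. patient counseling notice present → met
5. drug-loss surety bond $155,000 ≥ $95,000 → met
6. licensed pharmacists on duty per shift 2 ≥ 2 → met
7. condition 'offers immunizations' does not hold → requirement n/a → met
8. DEA registration certificate present → met
9. condition 'performs sterile compounding' holds; after-hours emergency contact absent → not met
Not met: 9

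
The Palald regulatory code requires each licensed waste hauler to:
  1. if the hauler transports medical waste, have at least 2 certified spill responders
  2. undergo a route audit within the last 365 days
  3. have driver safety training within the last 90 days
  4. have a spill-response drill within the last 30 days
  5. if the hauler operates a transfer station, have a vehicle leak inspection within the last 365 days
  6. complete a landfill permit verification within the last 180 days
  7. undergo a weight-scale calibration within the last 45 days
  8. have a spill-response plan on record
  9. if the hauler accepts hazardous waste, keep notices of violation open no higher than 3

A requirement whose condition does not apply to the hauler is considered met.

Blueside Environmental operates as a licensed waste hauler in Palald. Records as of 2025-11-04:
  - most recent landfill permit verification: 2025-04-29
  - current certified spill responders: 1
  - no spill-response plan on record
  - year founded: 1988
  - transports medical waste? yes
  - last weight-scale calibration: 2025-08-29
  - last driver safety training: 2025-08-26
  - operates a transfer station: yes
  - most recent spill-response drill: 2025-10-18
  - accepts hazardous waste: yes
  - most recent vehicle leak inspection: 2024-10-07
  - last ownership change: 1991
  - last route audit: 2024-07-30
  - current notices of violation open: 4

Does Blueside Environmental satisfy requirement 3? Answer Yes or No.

3. driver safety training 70 days ago vs limit 90 → met

Yes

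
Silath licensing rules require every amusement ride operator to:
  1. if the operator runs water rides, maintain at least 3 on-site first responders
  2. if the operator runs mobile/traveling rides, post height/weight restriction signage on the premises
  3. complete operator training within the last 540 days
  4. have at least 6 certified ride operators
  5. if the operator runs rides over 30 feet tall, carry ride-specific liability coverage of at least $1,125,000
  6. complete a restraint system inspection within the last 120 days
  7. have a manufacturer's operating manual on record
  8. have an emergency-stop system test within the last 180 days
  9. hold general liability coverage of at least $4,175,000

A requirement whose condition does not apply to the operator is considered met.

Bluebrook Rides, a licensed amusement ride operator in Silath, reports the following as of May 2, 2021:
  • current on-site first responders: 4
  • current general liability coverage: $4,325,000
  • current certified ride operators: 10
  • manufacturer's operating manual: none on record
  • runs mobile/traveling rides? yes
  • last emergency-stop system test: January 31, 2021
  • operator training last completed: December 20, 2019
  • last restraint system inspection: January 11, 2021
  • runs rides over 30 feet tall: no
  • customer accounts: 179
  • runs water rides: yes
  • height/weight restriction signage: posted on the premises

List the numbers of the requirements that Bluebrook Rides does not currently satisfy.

7

1. condition 'runs water rides' holds; on-site first responders 4 ≥ 3 → met
2. condition 'runs mobile/traveling rides' holds; height/weight restriction signage present → met
3. operator training 499 days ago vs limit 540 → met
4. certified ride operators 10 ≥ 6 → met
5. condition 'runs rides over 30 feet tall' does not hold → requirement n/a → met
6. restraint system inspection 111 days ago vs limit 120 → met
7. manufacturer's operating manual absent → not met
8. emergency-stop system test 91 days ago vs limit 180 → met
9. general liability coverage $4,325,000 ≥ $4,175,000 → met
Not met: 7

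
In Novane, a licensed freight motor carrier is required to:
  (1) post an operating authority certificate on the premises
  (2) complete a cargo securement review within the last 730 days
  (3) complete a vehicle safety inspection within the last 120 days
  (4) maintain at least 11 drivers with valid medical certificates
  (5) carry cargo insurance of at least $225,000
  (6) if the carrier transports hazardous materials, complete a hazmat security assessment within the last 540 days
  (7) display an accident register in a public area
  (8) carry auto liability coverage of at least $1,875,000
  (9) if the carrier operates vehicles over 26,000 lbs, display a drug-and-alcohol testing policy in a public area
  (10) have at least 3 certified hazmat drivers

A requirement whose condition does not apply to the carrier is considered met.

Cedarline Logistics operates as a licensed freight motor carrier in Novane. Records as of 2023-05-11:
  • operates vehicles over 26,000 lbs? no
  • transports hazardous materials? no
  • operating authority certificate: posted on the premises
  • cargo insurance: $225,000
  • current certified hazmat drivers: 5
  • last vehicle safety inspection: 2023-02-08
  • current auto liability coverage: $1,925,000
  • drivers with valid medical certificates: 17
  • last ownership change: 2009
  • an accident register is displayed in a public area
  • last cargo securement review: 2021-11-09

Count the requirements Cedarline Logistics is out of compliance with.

0

1. operating authority certificate present → met
2. cargo securement review 548 days ago vs limit 730 → met
3. vehicle safety inspection 92 days ago vs limit 120 → met
4. drivers with valid medical certificates 17 ≥ 11 → met
5. cargo insurance $225,000 ≥ $225,000 → met
6. condition 'transports hazardous materials' does not hold → requirement n/a → met
7. accident register present → met
8. auto liability coverage $1,925,000 ≥ $1,875,000 → met
9. condition 'operates vehicles over 26,000 lbs' does not hold → requirement n/a → met
10. certified hazmat drivers 5 ≥ 3 → met
Not met: 0 of 10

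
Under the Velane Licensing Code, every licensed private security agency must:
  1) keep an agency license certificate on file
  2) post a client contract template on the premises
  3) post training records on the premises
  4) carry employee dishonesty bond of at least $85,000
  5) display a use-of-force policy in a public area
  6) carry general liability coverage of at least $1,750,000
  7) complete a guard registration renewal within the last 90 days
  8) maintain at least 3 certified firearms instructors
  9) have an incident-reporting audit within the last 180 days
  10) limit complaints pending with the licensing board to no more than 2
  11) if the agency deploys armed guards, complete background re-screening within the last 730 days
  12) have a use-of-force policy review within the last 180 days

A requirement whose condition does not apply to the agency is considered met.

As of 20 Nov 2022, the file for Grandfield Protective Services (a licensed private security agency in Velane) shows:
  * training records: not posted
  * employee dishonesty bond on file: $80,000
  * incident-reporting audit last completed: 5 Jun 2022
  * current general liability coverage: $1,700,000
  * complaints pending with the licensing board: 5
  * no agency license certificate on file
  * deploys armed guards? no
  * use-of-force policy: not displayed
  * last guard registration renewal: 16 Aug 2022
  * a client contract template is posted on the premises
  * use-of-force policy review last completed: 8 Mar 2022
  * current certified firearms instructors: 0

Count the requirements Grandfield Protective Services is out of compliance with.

9

1. agency license certificate absent → not met
2. client contract template present → met
3. training records absent → not met
4. employee dishonesty bond $80,000 < $85,000 → not met
5. use-of-force policy absent → not met
6. general liability coverage $1,700,000 < $1,750,000 → not met
7. guard registration renewal 96 days ago vs limit 90 → not met
8. certified firearms instructors 0 < 3 → not met
9. incident-reporting audit 168 days ago vs limit 180 → met
10. complaints pending with the licensing board 5 > 2 → not met
11. condition 'deploys armed guards' does not hold → requirement n/a → met
12. use-of-force policy review 257 days ago vs limit 180 → not met
Not met: 9 of 12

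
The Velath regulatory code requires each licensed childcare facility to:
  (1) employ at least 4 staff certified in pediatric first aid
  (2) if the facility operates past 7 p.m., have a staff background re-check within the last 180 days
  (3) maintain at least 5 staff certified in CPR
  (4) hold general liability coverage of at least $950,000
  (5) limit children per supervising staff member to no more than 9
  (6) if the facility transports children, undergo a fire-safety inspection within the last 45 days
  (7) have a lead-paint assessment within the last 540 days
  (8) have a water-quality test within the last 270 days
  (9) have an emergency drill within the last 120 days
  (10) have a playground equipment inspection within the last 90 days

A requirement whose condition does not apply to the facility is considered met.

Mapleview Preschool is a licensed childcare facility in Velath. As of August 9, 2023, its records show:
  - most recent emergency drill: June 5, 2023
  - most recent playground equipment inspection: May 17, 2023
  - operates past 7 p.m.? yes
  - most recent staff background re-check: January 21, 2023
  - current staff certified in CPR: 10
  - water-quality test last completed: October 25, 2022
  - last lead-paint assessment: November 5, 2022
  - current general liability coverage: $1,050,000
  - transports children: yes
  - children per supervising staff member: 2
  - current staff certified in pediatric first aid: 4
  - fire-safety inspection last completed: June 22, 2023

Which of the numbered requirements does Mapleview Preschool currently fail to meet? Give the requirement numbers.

2, 6, 8

1. staff certified in pediatric first aid 4 ≥ 4 → met
2. condition 'operates past 7 p.m.' holds; staff background re-check 200 days ago vs limit 180 → not met
3. staff certified in CPR 10 ≥ 5 → met
4. general liability coverage $1,050,000 ≥ $950,000 → met
5. children per supervising staff member 2 ≤ 9 → met
6. condition 'transports children' holds; fire-safety inspection 48 days ago vs limit 45 → not met
7. lead-paint assessment 277 days ago vs limit 540 → met
8. water-quality test 288 days ago vs limit 270 → not met
9. emergency drill 65 days ago vs limit 120 → met
10. playground equipment inspection 84 days ago vs limit 90 → met
Not met: 2, 6, 8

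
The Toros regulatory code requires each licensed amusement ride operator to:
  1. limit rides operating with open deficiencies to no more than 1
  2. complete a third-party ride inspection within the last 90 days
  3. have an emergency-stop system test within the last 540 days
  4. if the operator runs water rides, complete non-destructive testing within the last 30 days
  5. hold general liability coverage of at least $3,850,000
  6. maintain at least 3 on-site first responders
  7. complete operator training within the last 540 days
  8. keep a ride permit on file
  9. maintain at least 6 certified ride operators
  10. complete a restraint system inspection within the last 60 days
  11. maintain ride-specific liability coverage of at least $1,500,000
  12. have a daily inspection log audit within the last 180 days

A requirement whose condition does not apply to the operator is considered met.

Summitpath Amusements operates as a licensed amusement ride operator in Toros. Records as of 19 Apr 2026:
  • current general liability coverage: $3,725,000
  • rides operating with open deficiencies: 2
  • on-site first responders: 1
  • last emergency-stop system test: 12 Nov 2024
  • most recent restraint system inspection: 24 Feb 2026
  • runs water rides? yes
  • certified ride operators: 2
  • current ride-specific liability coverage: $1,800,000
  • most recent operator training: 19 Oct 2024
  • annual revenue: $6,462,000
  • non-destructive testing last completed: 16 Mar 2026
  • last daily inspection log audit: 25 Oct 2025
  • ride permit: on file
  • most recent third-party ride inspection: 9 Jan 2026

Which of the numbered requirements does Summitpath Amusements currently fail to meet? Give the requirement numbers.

1. rides operating with open deficiencies 2 > 1 → not met
2. third-party ride inspection 100 days ago vs limit 90 → not met
3. emergency-stop system test 523 days ago vs limit 540 → met
4. condition 'runs water rides' holds; non-destructive testing 34 days ago vs limit 30 → not met
5. general liability coverage $3,725,000 < $3,850,000 → not met
6. on-site first responders 1 < 3 → not met
7. operator training 547 days ago vs limit 540 → not met
8. ride permit present → met
9. certified ride operators 2 < 6 → not met
10. restraint system inspection 54 days ago vs limit 60 → met
11. ride-specific liability coverage $1,800,000 ≥ $1,500,000 → met
12. daily inspection log audit 176 days ago vs limit 180 → met
Not met: 1, 2, 4, 5, 6, 7, 9

1, 2, 4, 5, 6, 7, 9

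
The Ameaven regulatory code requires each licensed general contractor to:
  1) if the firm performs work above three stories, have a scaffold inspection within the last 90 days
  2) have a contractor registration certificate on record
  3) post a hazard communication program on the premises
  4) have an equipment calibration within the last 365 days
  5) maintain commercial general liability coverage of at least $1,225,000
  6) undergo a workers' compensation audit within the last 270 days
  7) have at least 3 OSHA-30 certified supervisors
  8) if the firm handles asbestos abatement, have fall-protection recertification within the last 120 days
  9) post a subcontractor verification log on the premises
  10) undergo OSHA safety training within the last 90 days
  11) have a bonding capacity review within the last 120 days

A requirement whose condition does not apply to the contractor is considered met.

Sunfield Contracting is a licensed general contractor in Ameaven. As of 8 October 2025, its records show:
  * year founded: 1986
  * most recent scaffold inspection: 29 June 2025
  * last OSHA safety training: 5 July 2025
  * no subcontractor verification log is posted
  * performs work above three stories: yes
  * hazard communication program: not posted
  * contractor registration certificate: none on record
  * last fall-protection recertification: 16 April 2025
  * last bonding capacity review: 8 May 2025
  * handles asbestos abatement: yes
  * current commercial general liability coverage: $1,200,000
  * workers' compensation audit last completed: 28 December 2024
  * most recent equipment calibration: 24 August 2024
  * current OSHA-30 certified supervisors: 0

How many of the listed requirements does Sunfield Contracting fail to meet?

11

1. condition 'performs work above three stories' holds; scaffold inspection 101 days ago vs limit 90 → not met
2. contractor registration certificate absent → not met
3. hazard communication program absent → not met
4. equipment calibration 410 days ago vs limit 365 → not met
5. commercial general liability coverage $1,200,000 < $1,225,000 → not met
6. workers' compensation audit 284 days ago vs limit 270 → not met
7. OSHA-30 certified supervisors 0 < 3 → not met
8. condition 'handles asbestos abatement' holds; fall-protection recertification 175 days ago vs limit 120 → not met
9. subcontractor verification log absent → not met
10. OSHA safety training 95 days ago vs limit 90 → not met
11. bonding capacity review 153 days ago vs limit 120 → not met
Not met: 11 of 11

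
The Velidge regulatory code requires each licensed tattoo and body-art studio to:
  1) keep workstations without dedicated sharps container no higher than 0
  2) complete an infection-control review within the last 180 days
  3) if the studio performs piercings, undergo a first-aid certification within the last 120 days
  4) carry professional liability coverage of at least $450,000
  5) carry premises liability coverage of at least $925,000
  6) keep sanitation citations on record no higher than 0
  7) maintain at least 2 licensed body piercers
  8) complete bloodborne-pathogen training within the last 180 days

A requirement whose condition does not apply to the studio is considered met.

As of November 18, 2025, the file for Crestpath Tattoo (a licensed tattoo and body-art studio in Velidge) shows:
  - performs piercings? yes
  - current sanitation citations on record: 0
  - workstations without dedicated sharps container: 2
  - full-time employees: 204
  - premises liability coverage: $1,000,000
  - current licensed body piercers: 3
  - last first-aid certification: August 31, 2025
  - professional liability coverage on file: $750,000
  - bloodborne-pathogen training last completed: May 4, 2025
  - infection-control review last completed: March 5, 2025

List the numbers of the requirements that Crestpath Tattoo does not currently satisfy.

1, 2, 8

1. workstations without dedicated sharps container 2 > 0 → not met
2. infection-control review 258 days ago vs limit 180 → not met
3. condition 'performs piercings' holds; first-aid certification 79 days ago vs limit 120 → met
4. professional liability coverage $750,000 ≥ $450,000 → met
5. premises liability coverage $1,000,000 ≥ $925,000 → met
6. sanitation citations on record 0 ≤ 0 → met
7. licensed body piercers 3 ≥ 2 → met
8. bloodborne-pathogen training 198 days ago vs limit 180 → not met
Not met: 1, 2, 8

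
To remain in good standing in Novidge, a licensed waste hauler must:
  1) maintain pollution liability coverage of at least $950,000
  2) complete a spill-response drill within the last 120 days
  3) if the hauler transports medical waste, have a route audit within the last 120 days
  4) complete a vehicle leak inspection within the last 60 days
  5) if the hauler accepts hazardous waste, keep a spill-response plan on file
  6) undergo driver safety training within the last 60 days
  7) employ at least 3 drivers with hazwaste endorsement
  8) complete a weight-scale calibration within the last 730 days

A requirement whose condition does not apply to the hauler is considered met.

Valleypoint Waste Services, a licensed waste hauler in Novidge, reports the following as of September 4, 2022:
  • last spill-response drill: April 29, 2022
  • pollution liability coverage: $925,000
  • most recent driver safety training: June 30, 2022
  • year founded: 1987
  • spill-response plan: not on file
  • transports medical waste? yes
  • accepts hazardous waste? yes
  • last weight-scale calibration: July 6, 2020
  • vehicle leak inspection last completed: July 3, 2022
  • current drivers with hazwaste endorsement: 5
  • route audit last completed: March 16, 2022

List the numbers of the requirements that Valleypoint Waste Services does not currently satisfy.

1, 2, 3, 4, 5, 6, 8

1. pollution liability coverage $925,000 < $950,000 → not met
2. spill-response drill 128 days ago vs limit 120 → not met
3. condition 'transports medical waste' holds; route audit 172 days ago vs limit 120 → not met
4. vehicle leak inspection 63 days ago vs limit 60 → not met
5. condition 'accepts hazardous waste' holds; spill-response plan absent → not met
6. driver safety training 66 days ago vs limit 60 → not met
7. drivers with hazwaste endorsement 5 ≥ 3 → met
8. weight-scale calibration 790 days ago vs limit 730 → not met
Not met: 1, 2, 3, 4, 5, 6, 8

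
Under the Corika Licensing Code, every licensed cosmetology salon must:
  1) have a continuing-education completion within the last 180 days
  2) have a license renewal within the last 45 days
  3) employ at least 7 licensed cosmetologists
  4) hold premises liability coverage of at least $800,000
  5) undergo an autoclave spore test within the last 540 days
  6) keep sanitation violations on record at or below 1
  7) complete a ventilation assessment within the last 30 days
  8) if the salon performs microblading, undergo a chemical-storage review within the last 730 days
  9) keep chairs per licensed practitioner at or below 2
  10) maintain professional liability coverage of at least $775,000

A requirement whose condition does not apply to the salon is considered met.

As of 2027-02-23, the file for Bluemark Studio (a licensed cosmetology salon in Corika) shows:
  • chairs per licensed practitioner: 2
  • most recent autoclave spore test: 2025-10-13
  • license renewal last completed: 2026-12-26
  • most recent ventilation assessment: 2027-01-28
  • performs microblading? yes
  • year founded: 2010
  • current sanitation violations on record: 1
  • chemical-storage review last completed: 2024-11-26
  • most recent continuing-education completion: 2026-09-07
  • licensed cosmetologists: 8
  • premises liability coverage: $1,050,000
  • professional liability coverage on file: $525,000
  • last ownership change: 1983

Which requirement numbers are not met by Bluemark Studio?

1. continuing-education completion 169 days ago vs limit 180 → met
2. license renewal 59 days ago vs limit 45 → not met
3. licensed cosmetologists 8 ≥ 7 → met
4. premises liability coverage $1,050,000 ≥ $800,000 → met
5. autoclave spore test 498 days ago vs limit 540 → met
6. sanitation violations on record 1 ≤ 1 → met
7. ventilation assessment 26 days ago vs limit 30 → met
8. condition 'performs microblading' holds; chemical-storage review 819 days ago vs limit 730 → not met
9. chairs per licensed practitioner 2 ≤ 2 → met
10. professional liability coverage $525,000 < $775,000 → not met
Not met: 2, 8, 10

2, 8, 10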